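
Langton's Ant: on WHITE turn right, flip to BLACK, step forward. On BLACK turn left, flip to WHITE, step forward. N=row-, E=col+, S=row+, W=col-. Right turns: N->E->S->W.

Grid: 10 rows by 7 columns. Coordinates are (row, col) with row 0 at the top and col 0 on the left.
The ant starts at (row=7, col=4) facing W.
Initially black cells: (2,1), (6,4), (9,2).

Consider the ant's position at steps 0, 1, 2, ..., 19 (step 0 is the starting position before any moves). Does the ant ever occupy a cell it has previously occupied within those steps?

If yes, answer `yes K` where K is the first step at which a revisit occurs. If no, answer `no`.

Step 1: on WHITE (7,4): turn R to N, flip to black, move to (6,4). |black|=4 — new cell
Step 2: on BLACK (6,4): turn L to W, flip to white, move to (6,3). |black|=3 — new cell
Step 3: on WHITE (6,3): turn R to N, flip to black, move to (5,3). |black|=4 — new cell
Step 4: on WHITE (5,3): turn R to E, flip to black, move to (5,4). |black|=5 — new cell
Step 5: on WHITE (5,4): turn R to S, flip to black, move to (6,4). |black|=6 — REVISIT

Answer: yes 5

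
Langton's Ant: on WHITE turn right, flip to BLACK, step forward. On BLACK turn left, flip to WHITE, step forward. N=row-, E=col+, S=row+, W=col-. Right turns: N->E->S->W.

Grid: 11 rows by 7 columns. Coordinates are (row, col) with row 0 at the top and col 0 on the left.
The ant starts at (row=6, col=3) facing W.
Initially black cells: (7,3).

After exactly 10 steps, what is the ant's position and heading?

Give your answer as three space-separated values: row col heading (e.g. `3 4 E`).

Answer: 7 4 E

Derivation:
Step 1: on WHITE (6,3): turn R to N, flip to black, move to (5,3). |black|=2
Step 2: on WHITE (5,3): turn R to E, flip to black, move to (5,4). |black|=3
Step 3: on WHITE (5,4): turn R to S, flip to black, move to (6,4). |black|=4
Step 4: on WHITE (6,4): turn R to W, flip to black, move to (6,3). |black|=5
Step 5: on BLACK (6,3): turn L to S, flip to white, move to (7,3). |black|=4
Step 6: on BLACK (7,3): turn L to E, flip to white, move to (7,4). |black|=3
Step 7: on WHITE (7,4): turn R to S, flip to black, move to (8,4). |black|=4
Step 8: on WHITE (8,4): turn R to W, flip to black, move to (8,3). |black|=5
Step 9: on WHITE (8,3): turn R to N, flip to black, move to (7,3). |black|=6
Step 10: on WHITE (7,3): turn R to E, flip to black, move to (7,4). |black|=7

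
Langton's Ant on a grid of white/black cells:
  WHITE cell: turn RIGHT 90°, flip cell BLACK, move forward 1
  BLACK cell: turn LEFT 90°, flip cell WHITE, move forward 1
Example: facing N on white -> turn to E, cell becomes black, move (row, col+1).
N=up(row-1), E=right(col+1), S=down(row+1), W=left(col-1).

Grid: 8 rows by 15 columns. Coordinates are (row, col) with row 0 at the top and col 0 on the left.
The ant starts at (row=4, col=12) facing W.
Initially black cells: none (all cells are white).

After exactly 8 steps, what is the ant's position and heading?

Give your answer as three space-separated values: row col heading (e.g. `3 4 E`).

Step 1: on WHITE (4,12): turn R to N, flip to black, move to (3,12). |black|=1
Step 2: on WHITE (3,12): turn R to E, flip to black, move to (3,13). |black|=2
Step 3: on WHITE (3,13): turn R to S, flip to black, move to (4,13). |black|=3
Step 4: on WHITE (4,13): turn R to W, flip to black, move to (4,12). |black|=4
Step 5: on BLACK (4,12): turn L to S, flip to white, move to (5,12). |black|=3
Step 6: on WHITE (5,12): turn R to W, flip to black, move to (5,11). |black|=4
Step 7: on WHITE (5,11): turn R to N, flip to black, move to (4,11). |black|=5
Step 8: on WHITE (4,11): turn R to E, flip to black, move to (4,12). |black|=6

Answer: 4 12 E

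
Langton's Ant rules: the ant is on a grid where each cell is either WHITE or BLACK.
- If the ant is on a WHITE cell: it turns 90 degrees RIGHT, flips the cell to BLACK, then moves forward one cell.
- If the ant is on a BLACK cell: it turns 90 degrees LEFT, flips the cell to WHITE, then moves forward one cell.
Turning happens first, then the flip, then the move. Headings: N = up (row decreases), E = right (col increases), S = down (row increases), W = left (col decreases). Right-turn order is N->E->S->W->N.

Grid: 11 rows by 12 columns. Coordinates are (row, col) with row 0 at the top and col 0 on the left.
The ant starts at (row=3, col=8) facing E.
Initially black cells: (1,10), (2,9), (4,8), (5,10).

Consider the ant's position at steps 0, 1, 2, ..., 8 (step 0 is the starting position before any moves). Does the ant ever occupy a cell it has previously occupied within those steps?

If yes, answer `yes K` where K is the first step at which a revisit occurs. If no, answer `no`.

Answer: yes 5

Derivation:
Step 1: on WHITE (3,8): turn R to S, flip to black, move to (4,8). |black|=5 — new cell
Step 2: on BLACK (4,8): turn L to E, flip to white, move to (4,9). |black|=4 — new cell
Step 3: on WHITE (4,9): turn R to S, flip to black, move to (5,9). |black|=5 — new cell
Step 4: on WHITE (5,9): turn R to W, flip to black, move to (5,8). |black|=6 — new cell
Step 5: on WHITE (5,8): turn R to N, flip to black, move to (4,8). |black|=7 — REVISIT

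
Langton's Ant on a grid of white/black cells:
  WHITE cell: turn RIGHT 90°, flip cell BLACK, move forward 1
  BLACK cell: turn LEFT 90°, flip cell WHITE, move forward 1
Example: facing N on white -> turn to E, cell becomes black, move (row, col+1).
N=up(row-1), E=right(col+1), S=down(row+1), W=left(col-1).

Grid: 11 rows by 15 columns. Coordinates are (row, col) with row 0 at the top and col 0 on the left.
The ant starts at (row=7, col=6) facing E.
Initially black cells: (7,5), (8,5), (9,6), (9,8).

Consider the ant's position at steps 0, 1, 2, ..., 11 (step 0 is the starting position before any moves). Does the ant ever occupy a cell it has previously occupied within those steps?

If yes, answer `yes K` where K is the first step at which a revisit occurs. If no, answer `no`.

Answer: yes 6

Derivation:
Step 1: on WHITE (7,6): turn R to S, flip to black, move to (8,6). |black|=5 — new cell
Step 2: on WHITE (8,6): turn R to W, flip to black, move to (8,5). |black|=6 — new cell
Step 3: on BLACK (8,5): turn L to S, flip to white, move to (9,5). |black|=5 — new cell
Step 4: on WHITE (9,5): turn R to W, flip to black, move to (9,4). |black|=6 — new cell
Step 5: on WHITE (9,4): turn R to N, flip to black, move to (8,4). |black|=7 — new cell
Step 6: on WHITE (8,4): turn R to E, flip to black, move to (8,5). |black|=8 — REVISIT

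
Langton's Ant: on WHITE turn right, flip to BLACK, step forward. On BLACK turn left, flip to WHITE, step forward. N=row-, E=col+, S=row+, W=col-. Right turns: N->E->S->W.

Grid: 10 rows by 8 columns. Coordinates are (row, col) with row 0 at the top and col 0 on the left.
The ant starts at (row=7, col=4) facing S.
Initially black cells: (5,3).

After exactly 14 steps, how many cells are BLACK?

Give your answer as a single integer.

Answer: 11

Derivation:
Step 1: on WHITE (7,4): turn R to W, flip to black, move to (7,3). |black|=2
Step 2: on WHITE (7,3): turn R to N, flip to black, move to (6,3). |black|=3
Step 3: on WHITE (6,3): turn R to E, flip to black, move to (6,4). |black|=4
Step 4: on WHITE (6,4): turn R to S, flip to black, move to (7,4). |black|=5
Step 5: on BLACK (7,4): turn L to E, flip to white, move to (7,5). |black|=4
Step 6: on WHITE (7,5): turn R to S, flip to black, move to (8,5). |black|=5
Step 7: on WHITE (8,5): turn R to W, flip to black, move to (8,4). |black|=6
Step 8: on WHITE (8,4): turn R to N, flip to black, move to (7,4). |black|=7
Step 9: on WHITE (7,4): turn R to E, flip to black, move to (7,5). |black|=8
Step 10: on BLACK (7,5): turn L to N, flip to white, move to (6,5). |black|=7
Step 11: on WHITE (6,5): turn R to E, flip to black, move to (6,6). |black|=8
Step 12: on WHITE (6,6): turn R to S, flip to black, move to (7,6). |black|=9
Step 13: on WHITE (7,6): turn R to W, flip to black, move to (7,5). |black|=10
Step 14: on WHITE (7,5): turn R to N, flip to black, move to (6,5). |black|=11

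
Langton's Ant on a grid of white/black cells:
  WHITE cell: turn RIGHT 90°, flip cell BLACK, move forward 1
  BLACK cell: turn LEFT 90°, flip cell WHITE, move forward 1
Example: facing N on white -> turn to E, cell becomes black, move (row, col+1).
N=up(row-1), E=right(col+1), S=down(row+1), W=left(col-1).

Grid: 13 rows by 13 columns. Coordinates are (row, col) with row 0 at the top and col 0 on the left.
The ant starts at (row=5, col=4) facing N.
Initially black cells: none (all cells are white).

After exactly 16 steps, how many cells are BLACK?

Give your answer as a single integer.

Answer: 8

Derivation:
Step 1: on WHITE (5,4): turn R to E, flip to black, move to (5,5). |black|=1
Step 2: on WHITE (5,5): turn R to S, flip to black, move to (6,5). |black|=2
Step 3: on WHITE (6,5): turn R to W, flip to black, move to (6,4). |black|=3
Step 4: on WHITE (6,4): turn R to N, flip to black, move to (5,4). |black|=4
Step 5: on BLACK (5,4): turn L to W, flip to white, move to (5,3). |black|=3
Step 6: on WHITE (5,3): turn R to N, flip to black, move to (4,3). |black|=4
Step 7: on WHITE (4,3): turn R to E, flip to black, move to (4,4). |black|=5
Step 8: on WHITE (4,4): turn R to S, flip to black, move to (5,4). |black|=6
Step 9: on WHITE (5,4): turn R to W, flip to black, move to (5,3). |black|=7
Step 10: on BLACK (5,3): turn L to S, flip to white, move to (6,3). |black|=6
Step 11: on WHITE (6,3): turn R to W, flip to black, move to (6,2). |black|=7
Step 12: on WHITE (6,2): turn R to N, flip to black, move to (5,2). |black|=8
Step 13: on WHITE (5,2): turn R to E, flip to black, move to (5,3). |black|=9
Step 14: on WHITE (5,3): turn R to S, flip to black, move to (6,3). |black|=10
Step 15: on BLACK (6,3): turn L to E, flip to white, move to (6,4). |black|=9
Step 16: on BLACK (6,4): turn L to N, flip to white, move to (5,4). |black|=8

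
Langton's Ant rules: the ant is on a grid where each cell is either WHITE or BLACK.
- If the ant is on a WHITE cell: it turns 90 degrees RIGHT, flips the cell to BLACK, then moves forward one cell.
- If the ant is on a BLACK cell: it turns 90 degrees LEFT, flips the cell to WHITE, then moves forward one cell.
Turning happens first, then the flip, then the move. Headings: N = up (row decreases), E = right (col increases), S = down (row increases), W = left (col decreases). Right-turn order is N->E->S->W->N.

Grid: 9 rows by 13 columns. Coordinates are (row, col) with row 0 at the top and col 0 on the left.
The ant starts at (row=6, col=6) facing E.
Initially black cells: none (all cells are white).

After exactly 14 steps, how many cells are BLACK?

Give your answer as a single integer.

Step 1: on WHITE (6,6): turn R to S, flip to black, move to (7,6). |black|=1
Step 2: on WHITE (7,6): turn R to W, flip to black, move to (7,5). |black|=2
Step 3: on WHITE (7,5): turn R to N, flip to black, move to (6,5). |black|=3
Step 4: on WHITE (6,5): turn R to E, flip to black, move to (6,6). |black|=4
Step 5: on BLACK (6,6): turn L to N, flip to white, move to (5,6). |black|=3
Step 6: on WHITE (5,6): turn R to E, flip to black, move to (5,7). |black|=4
Step 7: on WHITE (5,7): turn R to S, flip to black, move to (6,7). |black|=5
Step 8: on WHITE (6,7): turn R to W, flip to black, move to (6,6). |black|=6
Step 9: on WHITE (6,6): turn R to N, flip to black, move to (5,6). |black|=7
Step 10: on BLACK (5,6): turn L to W, flip to white, move to (5,5). |black|=6
Step 11: on WHITE (5,5): turn R to N, flip to black, move to (4,5). |black|=7
Step 12: on WHITE (4,5): turn R to E, flip to black, move to (4,6). |black|=8
Step 13: on WHITE (4,6): turn R to S, flip to black, move to (5,6). |black|=9
Step 14: on WHITE (5,6): turn R to W, flip to black, move to (5,5). |black|=10

Answer: 10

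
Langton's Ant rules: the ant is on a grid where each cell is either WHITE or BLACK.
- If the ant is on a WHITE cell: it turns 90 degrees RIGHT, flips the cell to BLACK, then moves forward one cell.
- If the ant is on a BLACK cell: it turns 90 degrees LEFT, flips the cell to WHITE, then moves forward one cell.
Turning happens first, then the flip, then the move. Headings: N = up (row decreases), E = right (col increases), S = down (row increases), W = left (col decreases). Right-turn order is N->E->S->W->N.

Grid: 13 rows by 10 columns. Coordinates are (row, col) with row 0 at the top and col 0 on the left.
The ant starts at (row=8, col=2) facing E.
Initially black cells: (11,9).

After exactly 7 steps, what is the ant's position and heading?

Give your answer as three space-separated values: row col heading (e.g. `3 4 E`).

Step 1: on WHITE (8,2): turn R to S, flip to black, move to (9,2). |black|=2
Step 2: on WHITE (9,2): turn R to W, flip to black, move to (9,1). |black|=3
Step 3: on WHITE (9,1): turn R to N, flip to black, move to (8,1). |black|=4
Step 4: on WHITE (8,1): turn R to E, flip to black, move to (8,2). |black|=5
Step 5: on BLACK (8,2): turn L to N, flip to white, move to (7,2). |black|=4
Step 6: on WHITE (7,2): turn R to E, flip to black, move to (7,3). |black|=5
Step 7: on WHITE (7,3): turn R to S, flip to black, move to (8,3). |black|=6

Answer: 8 3 S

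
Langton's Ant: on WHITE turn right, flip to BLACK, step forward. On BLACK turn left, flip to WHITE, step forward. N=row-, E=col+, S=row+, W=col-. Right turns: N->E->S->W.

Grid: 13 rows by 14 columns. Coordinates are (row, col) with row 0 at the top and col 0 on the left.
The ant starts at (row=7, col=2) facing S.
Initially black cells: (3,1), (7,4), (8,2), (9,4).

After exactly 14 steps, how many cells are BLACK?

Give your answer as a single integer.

Answer: 12

Derivation:
Step 1: on WHITE (7,2): turn R to W, flip to black, move to (7,1). |black|=5
Step 2: on WHITE (7,1): turn R to N, flip to black, move to (6,1). |black|=6
Step 3: on WHITE (6,1): turn R to E, flip to black, move to (6,2). |black|=7
Step 4: on WHITE (6,2): turn R to S, flip to black, move to (7,2). |black|=8
Step 5: on BLACK (7,2): turn L to E, flip to white, move to (7,3). |black|=7
Step 6: on WHITE (7,3): turn R to S, flip to black, move to (8,3). |black|=8
Step 7: on WHITE (8,3): turn R to W, flip to black, move to (8,2). |black|=9
Step 8: on BLACK (8,2): turn L to S, flip to white, move to (9,2). |black|=8
Step 9: on WHITE (9,2): turn R to W, flip to black, move to (9,1). |black|=9
Step 10: on WHITE (9,1): turn R to N, flip to black, move to (8,1). |black|=10
Step 11: on WHITE (8,1): turn R to E, flip to black, move to (8,2). |black|=11
Step 12: on WHITE (8,2): turn R to S, flip to black, move to (9,2). |black|=12
Step 13: on BLACK (9,2): turn L to E, flip to white, move to (9,3). |black|=11
Step 14: on WHITE (9,3): turn R to S, flip to black, move to (10,3). |black|=12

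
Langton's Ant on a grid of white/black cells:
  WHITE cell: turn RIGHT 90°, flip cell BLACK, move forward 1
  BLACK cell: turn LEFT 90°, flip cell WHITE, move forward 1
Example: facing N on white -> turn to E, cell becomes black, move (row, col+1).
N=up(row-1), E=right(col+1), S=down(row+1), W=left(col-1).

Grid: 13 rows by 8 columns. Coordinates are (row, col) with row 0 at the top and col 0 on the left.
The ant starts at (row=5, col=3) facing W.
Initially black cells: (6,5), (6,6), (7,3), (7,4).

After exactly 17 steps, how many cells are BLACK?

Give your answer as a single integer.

Answer: 13

Derivation:
Step 1: on WHITE (5,3): turn R to N, flip to black, move to (4,3). |black|=5
Step 2: on WHITE (4,3): turn R to E, flip to black, move to (4,4). |black|=6
Step 3: on WHITE (4,4): turn R to S, flip to black, move to (5,4). |black|=7
Step 4: on WHITE (5,4): turn R to W, flip to black, move to (5,3). |black|=8
Step 5: on BLACK (5,3): turn L to S, flip to white, move to (6,3). |black|=7
Step 6: on WHITE (6,3): turn R to W, flip to black, move to (6,2). |black|=8
Step 7: on WHITE (6,2): turn R to N, flip to black, move to (5,2). |black|=9
Step 8: on WHITE (5,2): turn R to E, flip to black, move to (5,3). |black|=10
Step 9: on WHITE (5,3): turn R to S, flip to black, move to (6,3). |black|=11
Step 10: on BLACK (6,3): turn L to E, flip to white, move to (6,4). |black|=10
Step 11: on WHITE (6,4): turn R to S, flip to black, move to (7,4). |black|=11
Step 12: on BLACK (7,4): turn L to E, flip to white, move to (7,5). |black|=10
Step 13: on WHITE (7,5): turn R to S, flip to black, move to (8,5). |black|=11
Step 14: on WHITE (8,5): turn R to W, flip to black, move to (8,4). |black|=12
Step 15: on WHITE (8,4): turn R to N, flip to black, move to (7,4). |black|=13
Step 16: on WHITE (7,4): turn R to E, flip to black, move to (7,5). |black|=14
Step 17: on BLACK (7,5): turn L to N, flip to white, move to (6,5). |black|=13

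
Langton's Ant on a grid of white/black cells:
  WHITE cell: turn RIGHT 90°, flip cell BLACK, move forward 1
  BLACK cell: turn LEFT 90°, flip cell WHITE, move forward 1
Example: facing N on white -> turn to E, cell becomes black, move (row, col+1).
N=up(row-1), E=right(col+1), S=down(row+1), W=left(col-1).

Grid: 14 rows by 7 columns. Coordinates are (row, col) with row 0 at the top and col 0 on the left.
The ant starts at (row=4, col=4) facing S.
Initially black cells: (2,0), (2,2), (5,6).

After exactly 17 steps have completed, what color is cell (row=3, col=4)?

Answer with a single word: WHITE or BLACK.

Step 1: on WHITE (4,4): turn R to W, flip to black, move to (4,3). |black|=4
Step 2: on WHITE (4,3): turn R to N, flip to black, move to (3,3). |black|=5
Step 3: on WHITE (3,3): turn R to E, flip to black, move to (3,4). |black|=6
Step 4: on WHITE (3,4): turn R to S, flip to black, move to (4,4). |black|=7
Step 5: on BLACK (4,4): turn L to E, flip to white, move to (4,5). |black|=6
Step 6: on WHITE (4,5): turn R to S, flip to black, move to (5,5). |black|=7
Step 7: on WHITE (5,5): turn R to W, flip to black, move to (5,4). |black|=8
Step 8: on WHITE (5,4): turn R to N, flip to black, move to (4,4). |black|=9
Step 9: on WHITE (4,4): turn R to E, flip to black, move to (4,5). |black|=10
Step 10: on BLACK (4,5): turn L to N, flip to white, move to (3,5). |black|=9
Step 11: on WHITE (3,5): turn R to E, flip to black, move to (3,6). |black|=10
Step 12: on WHITE (3,6): turn R to S, flip to black, move to (4,6). |black|=11
Step 13: on WHITE (4,6): turn R to W, flip to black, move to (4,5). |black|=12
Step 14: on WHITE (4,5): turn R to N, flip to black, move to (3,5). |black|=13
Step 15: on BLACK (3,5): turn L to W, flip to white, move to (3,4). |black|=12
Step 16: on BLACK (3,4): turn L to S, flip to white, move to (4,4). |black|=11
Step 17: on BLACK (4,4): turn L to E, flip to white, move to (4,5). |black|=10

Answer: WHITE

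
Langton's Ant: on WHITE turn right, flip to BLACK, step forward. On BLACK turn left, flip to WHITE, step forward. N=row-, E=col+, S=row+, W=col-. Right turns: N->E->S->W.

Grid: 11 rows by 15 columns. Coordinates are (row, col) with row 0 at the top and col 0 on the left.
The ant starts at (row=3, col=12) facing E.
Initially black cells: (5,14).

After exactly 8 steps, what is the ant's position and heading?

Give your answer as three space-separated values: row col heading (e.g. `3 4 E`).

Step 1: on WHITE (3,12): turn R to S, flip to black, move to (4,12). |black|=2
Step 2: on WHITE (4,12): turn R to W, flip to black, move to (4,11). |black|=3
Step 3: on WHITE (4,11): turn R to N, flip to black, move to (3,11). |black|=4
Step 4: on WHITE (3,11): turn R to E, flip to black, move to (3,12). |black|=5
Step 5: on BLACK (3,12): turn L to N, flip to white, move to (2,12). |black|=4
Step 6: on WHITE (2,12): turn R to E, flip to black, move to (2,13). |black|=5
Step 7: on WHITE (2,13): turn R to S, flip to black, move to (3,13). |black|=6
Step 8: on WHITE (3,13): turn R to W, flip to black, move to (3,12). |black|=7

Answer: 3 12 W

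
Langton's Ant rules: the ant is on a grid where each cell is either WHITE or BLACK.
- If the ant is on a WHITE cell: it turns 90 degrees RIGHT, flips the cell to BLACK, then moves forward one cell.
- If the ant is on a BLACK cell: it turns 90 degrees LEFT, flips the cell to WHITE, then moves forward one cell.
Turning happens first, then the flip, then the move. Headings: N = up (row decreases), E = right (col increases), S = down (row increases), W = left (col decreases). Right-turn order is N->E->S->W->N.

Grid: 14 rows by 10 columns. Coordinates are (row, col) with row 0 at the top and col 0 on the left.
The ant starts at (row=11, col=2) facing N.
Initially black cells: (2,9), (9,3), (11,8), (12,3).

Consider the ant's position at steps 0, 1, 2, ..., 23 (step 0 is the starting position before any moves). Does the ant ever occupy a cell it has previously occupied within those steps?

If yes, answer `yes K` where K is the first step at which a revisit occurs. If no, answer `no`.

Step 1: on WHITE (11,2): turn R to E, flip to black, move to (11,3). |black|=5 — new cell
Step 2: on WHITE (11,3): turn R to S, flip to black, move to (12,3). |black|=6 — new cell
Step 3: on BLACK (12,3): turn L to E, flip to white, move to (12,4). |black|=5 — new cell
Step 4: on WHITE (12,4): turn R to S, flip to black, move to (13,4). |black|=6 — new cell
Step 5: on WHITE (13,4): turn R to W, flip to black, move to (13,3). |black|=7 — new cell
Step 6: on WHITE (13,3): turn R to N, flip to black, move to (12,3). |black|=8 — REVISIT

Answer: yes 6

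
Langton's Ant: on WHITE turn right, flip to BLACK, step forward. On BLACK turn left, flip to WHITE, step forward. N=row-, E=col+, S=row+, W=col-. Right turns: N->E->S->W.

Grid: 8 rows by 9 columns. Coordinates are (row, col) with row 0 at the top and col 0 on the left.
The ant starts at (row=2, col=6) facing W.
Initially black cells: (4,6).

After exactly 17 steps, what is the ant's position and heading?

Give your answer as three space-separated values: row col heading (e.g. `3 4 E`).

Step 1: on WHITE (2,6): turn R to N, flip to black, move to (1,6). |black|=2
Step 2: on WHITE (1,6): turn R to E, flip to black, move to (1,7). |black|=3
Step 3: on WHITE (1,7): turn R to S, flip to black, move to (2,7). |black|=4
Step 4: on WHITE (2,7): turn R to W, flip to black, move to (2,6). |black|=5
Step 5: on BLACK (2,6): turn L to S, flip to white, move to (3,6). |black|=4
Step 6: on WHITE (3,6): turn R to W, flip to black, move to (3,5). |black|=5
Step 7: on WHITE (3,5): turn R to N, flip to black, move to (2,5). |black|=6
Step 8: on WHITE (2,5): turn R to E, flip to black, move to (2,6). |black|=7
Step 9: on WHITE (2,6): turn R to S, flip to black, move to (3,6). |black|=8
Step 10: on BLACK (3,6): turn L to E, flip to white, move to (3,7). |black|=7
Step 11: on WHITE (3,7): turn R to S, flip to black, move to (4,7). |black|=8
Step 12: on WHITE (4,7): turn R to W, flip to black, move to (4,6). |black|=9
Step 13: on BLACK (4,6): turn L to S, flip to white, move to (5,6). |black|=8
Step 14: on WHITE (5,6): turn R to W, flip to black, move to (5,5). |black|=9
Step 15: on WHITE (5,5): turn R to N, flip to black, move to (4,5). |black|=10
Step 16: on WHITE (4,5): turn R to E, flip to black, move to (4,6). |black|=11
Step 17: on WHITE (4,6): turn R to S, flip to black, move to (5,6). |black|=12

Answer: 5 6 S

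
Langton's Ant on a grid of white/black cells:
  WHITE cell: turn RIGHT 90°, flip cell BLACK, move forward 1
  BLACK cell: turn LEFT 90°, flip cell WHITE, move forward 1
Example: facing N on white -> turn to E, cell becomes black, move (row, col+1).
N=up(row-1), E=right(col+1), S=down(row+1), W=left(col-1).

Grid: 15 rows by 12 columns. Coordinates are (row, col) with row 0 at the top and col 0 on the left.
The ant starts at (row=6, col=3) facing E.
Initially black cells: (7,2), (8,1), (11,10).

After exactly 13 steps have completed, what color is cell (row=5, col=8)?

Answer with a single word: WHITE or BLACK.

Answer: WHITE

Derivation:
Step 1: on WHITE (6,3): turn R to S, flip to black, move to (7,3). |black|=4
Step 2: on WHITE (7,3): turn R to W, flip to black, move to (7,2). |black|=5
Step 3: on BLACK (7,2): turn L to S, flip to white, move to (8,2). |black|=4
Step 4: on WHITE (8,2): turn R to W, flip to black, move to (8,1). |black|=5
Step 5: on BLACK (8,1): turn L to S, flip to white, move to (9,1). |black|=4
Step 6: on WHITE (9,1): turn R to W, flip to black, move to (9,0). |black|=5
Step 7: on WHITE (9,0): turn R to N, flip to black, move to (8,0). |black|=6
Step 8: on WHITE (8,0): turn R to E, flip to black, move to (8,1). |black|=7
Step 9: on WHITE (8,1): turn R to S, flip to black, move to (9,1). |black|=8
Step 10: on BLACK (9,1): turn L to E, flip to white, move to (9,2). |black|=7
Step 11: on WHITE (9,2): turn R to S, flip to black, move to (10,2). |black|=8
Step 12: on WHITE (10,2): turn R to W, flip to black, move to (10,1). |black|=9
Step 13: on WHITE (10,1): turn R to N, flip to black, move to (9,1). |black|=10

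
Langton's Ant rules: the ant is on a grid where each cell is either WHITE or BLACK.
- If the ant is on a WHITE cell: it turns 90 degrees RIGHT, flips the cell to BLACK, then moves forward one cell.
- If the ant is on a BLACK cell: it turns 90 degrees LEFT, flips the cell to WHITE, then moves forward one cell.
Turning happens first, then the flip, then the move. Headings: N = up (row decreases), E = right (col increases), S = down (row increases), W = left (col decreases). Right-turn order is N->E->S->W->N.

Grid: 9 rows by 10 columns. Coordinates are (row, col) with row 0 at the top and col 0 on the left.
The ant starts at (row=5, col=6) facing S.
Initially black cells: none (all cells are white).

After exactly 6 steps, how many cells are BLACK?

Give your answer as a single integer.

Step 1: on WHITE (5,6): turn R to W, flip to black, move to (5,5). |black|=1
Step 2: on WHITE (5,5): turn R to N, flip to black, move to (4,5). |black|=2
Step 3: on WHITE (4,5): turn R to E, flip to black, move to (4,6). |black|=3
Step 4: on WHITE (4,6): turn R to S, flip to black, move to (5,6). |black|=4
Step 5: on BLACK (5,6): turn L to E, flip to white, move to (5,7). |black|=3
Step 6: on WHITE (5,7): turn R to S, flip to black, move to (6,7). |black|=4

Answer: 4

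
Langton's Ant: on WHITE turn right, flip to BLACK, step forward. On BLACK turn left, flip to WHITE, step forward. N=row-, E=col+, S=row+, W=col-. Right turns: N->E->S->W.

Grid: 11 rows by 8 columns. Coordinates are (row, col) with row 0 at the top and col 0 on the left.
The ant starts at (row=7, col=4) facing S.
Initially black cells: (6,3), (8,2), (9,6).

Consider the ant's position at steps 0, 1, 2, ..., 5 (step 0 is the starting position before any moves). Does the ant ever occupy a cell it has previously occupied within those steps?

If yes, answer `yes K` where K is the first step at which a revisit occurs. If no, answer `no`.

Answer: no

Derivation:
Step 1: on WHITE (7,4): turn R to W, flip to black, move to (7,3). |black|=4 — new cell
Step 2: on WHITE (7,3): turn R to N, flip to black, move to (6,3). |black|=5 — new cell
Step 3: on BLACK (6,3): turn L to W, flip to white, move to (6,2). |black|=4 — new cell
Step 4: on WHITE (6,2): turn R to N, flip to black, move to (5,2). |black|=5 — new cell
Step 5: on WHITE (5,2): turn R to E, flip to black, move to (5,3). |black|=6 — new cell
No revisit within 5 steps.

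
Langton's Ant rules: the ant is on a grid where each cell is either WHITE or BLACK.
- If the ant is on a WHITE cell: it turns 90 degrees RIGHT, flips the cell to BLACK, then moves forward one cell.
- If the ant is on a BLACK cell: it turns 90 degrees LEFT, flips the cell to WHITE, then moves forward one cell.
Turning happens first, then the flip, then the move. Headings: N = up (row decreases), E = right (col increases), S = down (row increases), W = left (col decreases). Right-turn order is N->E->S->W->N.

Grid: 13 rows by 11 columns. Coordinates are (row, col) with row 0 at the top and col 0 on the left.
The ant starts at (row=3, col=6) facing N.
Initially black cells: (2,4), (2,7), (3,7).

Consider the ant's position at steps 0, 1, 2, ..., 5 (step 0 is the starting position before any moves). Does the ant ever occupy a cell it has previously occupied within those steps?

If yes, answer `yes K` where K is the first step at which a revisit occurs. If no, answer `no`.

Answer: no

Derivation:
Step 1: on WHITE (3,6): turn R to E, flip to black, move to (3,7). |black|=4 — new cell
Step 2: on BLACK (3,7): turn L to N, flip to white, move to (2,7). |black|=3 — new cell
Step 3: on BLACK (2,7): turn L to W, flip to white, move to (2,6). |black|=2 — new cell
Step 4: on WHITE (2,6): turn R to N, flip to black, move to (1,6). |black|=3 — new cell
Step 5: on WHITE (1,6): turn R to E, flip to black, move to (1,7). |black|=4 — new cell
No revisit within 5 steps.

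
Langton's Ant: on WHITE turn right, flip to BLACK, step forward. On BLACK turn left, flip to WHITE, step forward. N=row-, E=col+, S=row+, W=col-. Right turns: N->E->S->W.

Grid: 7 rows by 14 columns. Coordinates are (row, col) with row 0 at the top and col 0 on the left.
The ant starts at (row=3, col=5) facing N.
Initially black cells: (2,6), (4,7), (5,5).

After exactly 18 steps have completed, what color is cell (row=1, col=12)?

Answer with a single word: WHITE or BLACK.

Answer: WHITE

Derivation:
Step 1: on WHITE (3,5): turn R to E, flip to black, move to (3,6). |black|=4
Step 2: on WHITE (3,6): turn R to S, flip to black, move to (4,6). |black|=5
Step 3: on WHITE (4,6): turn R to W, flip to black, move to (4,5). |black|=6
Step 4: on WHITE (4,5): turn R to N, flip to black, move to (3,5). |black|=7
Step 5: on BLACK (3,5): turn L to W, flip to white, move to (3,4). |black|=6
Step 6: on WHITE (3,4): turn R to N, flip to black, move to (2,4). |black|=7
Step 7: on WHITE (2,4): turn R to E, flip to black, move to (2,5). |black|=8
Step 8: on WHITE (2,5): turn R to S, flip to black, move to (3,5). |black|=9
Step 9: on WHITE (3,5): turn R to W, flip to black, move to (3,4). |black|=10
Step 10: on BLACK (3,4): turn L to S, flip to white, move to (4,4). |black|=9
Step 11: on WHITE (4,4): turn R to W, flip to black, move to (4,3). |black|=10
Step 12: on WHITE (4,3): turn R to N, flip to black, move to (3,3). |black|=11
Step 13: on WHITE (3,3): turn R to E, flip to black, move to (3,4). |black|=12
Step 14: on WHITE (3,4): turn R to S, flip to black, move to (4,4). |black|=13
Step 15: on BLACK (4,4): turn L to E, flip to white, move to (4,5). |black|=12
Step 16: on BLACK (4,5): turn L to N, flip to white, move to (3,5). |black|=11
Step 17: on BLACK (3,5): turn L to W, flip to white, move to (3,4). |black|=10
Step 18: on BLACK (3,4): turn L to S, flip to white, move to (4,4). |black|=9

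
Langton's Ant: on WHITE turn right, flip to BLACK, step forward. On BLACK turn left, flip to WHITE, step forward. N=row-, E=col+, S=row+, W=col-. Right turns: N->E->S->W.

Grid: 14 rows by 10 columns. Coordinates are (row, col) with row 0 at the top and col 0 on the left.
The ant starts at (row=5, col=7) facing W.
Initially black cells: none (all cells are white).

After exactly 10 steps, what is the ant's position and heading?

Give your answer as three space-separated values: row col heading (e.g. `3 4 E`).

Step 1: on WHITE (5,7): turn R to N, flip to black, move to (4,7). |black|=1
Step 2: on WHITE (4,7): turn R to E, flip to black, move to (4,8). |black|=2
Step 3: on WHITE (4,8): turn R to S, flip to black, move to (5,8). |black|=3
Step 4: on WHITE (5,8): turn R to W, flip to black, move to (5,7). |black|=4
Step 5: on BLACK (5,7): turn L to S, flip to white, move to (6,7). |black|=3
Step 6: on WHITE (6,7): turn R to W, flip to black, move to (6,6). |black|=4
Step 7: on WHITE (6,6): turn R to N, flip to black, move to (5,6). |black|=5
Step 8: on WHITE (5,6): turn R to E, flip to black, move to (5,7). |black|=6
Step 9: on WHITE (5,7): turn R to S, flip to black, move to (6,7). |black|=7
Step 10: on BLACK (6,7): turn L to E, flip to white, move to (6,8). |black|=6

Answer: 6 8 E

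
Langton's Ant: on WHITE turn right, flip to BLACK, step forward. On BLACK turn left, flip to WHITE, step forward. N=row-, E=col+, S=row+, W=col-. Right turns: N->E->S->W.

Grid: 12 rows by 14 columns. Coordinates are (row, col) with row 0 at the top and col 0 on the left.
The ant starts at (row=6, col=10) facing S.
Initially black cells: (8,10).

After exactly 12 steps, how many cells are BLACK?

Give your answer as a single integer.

Answer: 9

Derivation:
Step 1: on WHITE (6,10): turn R to W, flip to black, move to (6,9). |black|=2
Step 2: on WHITE (6,9): turn R to N, flip to black, move to (5,9). |black|=3
Step 3: on WHITE (5,9): turn R to E, flip to black, move to (5,10). |black|=4
Step 4: on WHITE (5,10): turn R to S, flip to black, move to (6,10). |black|=5
Step 5: on BLACK (6,10): turn L to E, flip to white, move to (6,11). |black|=4
Step 6: on WHITE (6,11): turn R to S, flip to black, move to (7,11). |black|=5
Step 7: on WHITE (7,11): turn R to W, flip to black, move to (7,10). |black|=6
Step 8: on WHITE (7,10): turn R to N, flip to black, move to (6,10). |black|=7
Step 9: on WHITE (6,10): turn R to E, flip to black, move to (6,11). |black|=8
Step 10: on BLACK (6,11): turn L to N, flip to white, move to (5,11). |black|=7
Step 11: on WHITE (5,11): turn R to E, flip to black, move to (5,12). |black|=8
Step 12: on WHITE (5,12): turn R to S, flip to black, move to (6,12). |black|=9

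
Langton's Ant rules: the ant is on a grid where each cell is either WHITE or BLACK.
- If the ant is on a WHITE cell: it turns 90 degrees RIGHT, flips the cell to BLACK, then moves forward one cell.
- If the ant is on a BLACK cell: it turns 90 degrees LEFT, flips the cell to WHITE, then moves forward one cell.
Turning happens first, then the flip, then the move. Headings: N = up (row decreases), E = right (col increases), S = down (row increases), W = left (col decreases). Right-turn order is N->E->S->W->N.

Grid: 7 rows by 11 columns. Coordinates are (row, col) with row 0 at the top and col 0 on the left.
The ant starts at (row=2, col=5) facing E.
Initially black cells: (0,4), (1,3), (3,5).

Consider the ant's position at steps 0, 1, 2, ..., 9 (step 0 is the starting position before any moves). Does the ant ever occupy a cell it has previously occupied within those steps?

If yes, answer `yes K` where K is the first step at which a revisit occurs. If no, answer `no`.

Answer: yes 5

Derivation:
Step 1: on WHITE (2,5): turn R to S, flip to black, move to (3,5). |black|=4 — new cell
Step 2: on BLACK (3,5): turn L to E, flip to white, move to (3,6). |black|=3 — new cell
Step 3: on WHITE (3,6): turn R to S, flip to black, move to (4,6). |black|=4 — new cell
Step 4: on WHITE (4,6): turn R to W, flip to black, move to (4,5). |black|=5 — new cell
Step 5: on WHITE (4,5): turn R to N, flip to black, move to (3,5). |black|=6 — REVISIT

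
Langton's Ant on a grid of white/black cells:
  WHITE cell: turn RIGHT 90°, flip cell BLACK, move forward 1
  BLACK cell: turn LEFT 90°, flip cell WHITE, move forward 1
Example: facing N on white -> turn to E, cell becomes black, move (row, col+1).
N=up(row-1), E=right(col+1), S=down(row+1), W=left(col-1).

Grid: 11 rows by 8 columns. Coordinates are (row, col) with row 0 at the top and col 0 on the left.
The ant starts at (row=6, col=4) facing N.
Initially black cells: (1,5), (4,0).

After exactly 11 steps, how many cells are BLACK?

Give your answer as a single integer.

Step 1: on WHITE (6,4): turn R to E, flip to black, move to (6,5). |black|=3
Step 2: on WHITE (6,5): turn R to S, flip to black, move to (7,5). |black|=4
Step 3: on WHITE (7,5): turn R to W, flip to black, move to (7,4). |black|=5
Step 4: on WHITE (7,4): turn R to N, flip to black, move to (6,4). |black|=6
Step 5: on BLACK (6,4): turn L to W, flip to white, move to (6,3). |black|=5
Step 6: on WHITE (6,3): turn R to N, flip to black, move to (5,3). |black|=6
Step 7: on WHITE (5,3): turn R to E, flip to black, move to (5,4). |black|=7
Step 8: on WHITE (5,4): turn R to S, flip to black, move to (6,4). |black|=8
Step 9: on WHITE (6,4): turn R to W, flip to black, move to (6,3). |black|=9
Step 10: on BLACK (6,3): turn L to S, flip to white, move to (7,3). |black|=8
Step 11: on WHITE (7,3): turn R to W, flip to black, move to (7,2). |black|=9

Answer: 9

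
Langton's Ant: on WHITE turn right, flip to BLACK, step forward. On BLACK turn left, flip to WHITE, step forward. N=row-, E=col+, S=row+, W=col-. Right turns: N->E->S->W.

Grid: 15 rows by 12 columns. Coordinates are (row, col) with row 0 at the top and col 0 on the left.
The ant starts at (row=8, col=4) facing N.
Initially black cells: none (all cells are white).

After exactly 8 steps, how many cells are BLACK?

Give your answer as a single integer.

Step 1: on WHITE (8,4): turn R to E, flip to black, move to (8,5). |black|=1
Step 2: on WHITE (8,5): turn R to S, flip to black, move to (9,5). |black|=2
Step 3: on WHITE (9,5): turn R to W, flip to black, move to (9,4). |black|=3
Step 4: on WHITE (9,4): turn R to N, flip to black, move to (8,4). |black|=4
Step 5: on BLACK (8,4): turn L to W, flip to white, move to (8,3). |black|=3
Step 6: on WHITE (8,3): turn R to N, flip to black, move to (7,3). |black|=4
Step 7: on WHITE (7,3): turn R to E, flip to black, move to (7,4). |black|=5
Step 8: on WHITE (7,4): turn R to S, flip to black, move to (8,4). |black|=6

Answer: 6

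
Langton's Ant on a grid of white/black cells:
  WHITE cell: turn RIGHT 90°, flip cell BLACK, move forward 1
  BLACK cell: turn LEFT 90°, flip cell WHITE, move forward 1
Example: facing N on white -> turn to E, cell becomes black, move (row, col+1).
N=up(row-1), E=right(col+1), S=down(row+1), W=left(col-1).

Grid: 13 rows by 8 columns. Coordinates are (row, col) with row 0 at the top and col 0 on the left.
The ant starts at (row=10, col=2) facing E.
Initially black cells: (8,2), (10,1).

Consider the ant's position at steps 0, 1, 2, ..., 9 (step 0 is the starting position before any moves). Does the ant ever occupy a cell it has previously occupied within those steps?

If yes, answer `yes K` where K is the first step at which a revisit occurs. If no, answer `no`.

Step 1: on WHITE (10,2): turn R to S, flip to black, move to (11,2). |black|=3 — new cell
Step 2: on WHITE (11,2): turn R to W, flip to black, move to (11,1). |black|=4 — new cell
Step 3: on WHITE (11,1): turn R to N, flip to black, move to (10,1). |black|=5 — new cell
Step 4: on BLACK (10,1): turn L to W, flip to white, move to (10,0). |black|=4 — new cell
Step 5: on WHITE (10,0): turn R to N, flip to black, move to (9,0). |black|=5 — new cell
Step 6: on WHITE (9,0): turn R to E, flip to black, move to (9,1). |black|=6 — new cell
Step 7: on WHITE (9,1): turn R to S, flip to black, move to (10,1). |black|=7 — REVISIT

Answer: yes 7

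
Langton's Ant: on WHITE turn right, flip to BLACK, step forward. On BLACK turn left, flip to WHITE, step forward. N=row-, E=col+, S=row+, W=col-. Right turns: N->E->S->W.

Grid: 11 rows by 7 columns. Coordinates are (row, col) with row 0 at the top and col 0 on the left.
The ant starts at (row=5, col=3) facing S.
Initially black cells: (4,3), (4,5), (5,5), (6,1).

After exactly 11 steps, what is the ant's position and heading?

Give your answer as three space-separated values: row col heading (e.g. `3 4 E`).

Answer: 2 3 E

Derivation:
Step 1: on WHITE (5,3): turn R to W, flip to black, move to (5,2). |black|=5
Step 2: on WHITE (5,2): turn R to N, flip to black, move to (4,2). |black|=6
Step 3: on WHITE (4,2): turn R to E, flip to black, move to (4,3). |black|=7
Step 4: on BLACK (4,3): turn L to N, flip to white, move to (3,3). |black|=6
Step 5: on WHITE (3,3): turn R to E, flip to black, move to (3,4). |black|=7
Step 6: on WHITE (3,4): turn R to S, flip to black, move to (4,4). |black|=8
Step 7: on WHITE (4,4): turn R to W, flip to black, move to (4,3). |black|=9
Step 8: on WHITE (4,3): turn R to N, flip to black, move to (3,3). |black|=10
Step 9: on BLACK (3,3): turn L to W, flip to white, move to (3,2). |black|=9
Step 10: on WHITE (3,2): turn R to N, flip to black, move to (2,2). |black|=10
Step 11: on WHITE (2,2): turn R to E, flip to black, move to (2,3). |black|=11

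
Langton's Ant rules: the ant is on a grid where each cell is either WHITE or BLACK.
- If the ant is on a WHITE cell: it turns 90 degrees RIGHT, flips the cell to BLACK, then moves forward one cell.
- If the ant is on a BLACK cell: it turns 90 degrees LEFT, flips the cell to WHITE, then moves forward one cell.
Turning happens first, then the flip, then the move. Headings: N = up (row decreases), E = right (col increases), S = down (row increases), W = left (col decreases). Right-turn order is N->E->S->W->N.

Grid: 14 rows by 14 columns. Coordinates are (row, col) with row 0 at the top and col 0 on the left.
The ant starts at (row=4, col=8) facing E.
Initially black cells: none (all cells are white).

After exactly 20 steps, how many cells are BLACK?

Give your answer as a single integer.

Answer: 6

Derivation:
Step 1: on WHITE (4,8): turn R to S, flip to black, move to (5,8). |black|=1
Step 2: on WHITE (5,8): turn R to W, flip to black, move to (5,7). |black|=2
Step 3: on WHITE (5,7): turn R to N, flip to black, move to (4,7). |black|=3
Step 4: on WHITE (4,7): turn R to E, flip to black, move to (4,8). |black|=4
Step 5: on BLACK (4,8): turn L to N, flip to white, move to (3,8). |black|=3
Step 6: on WHITE (3,8): turn R to E, flip to black, move to (3,9). |black|=4
Step 7: on WHITE (3,9): turn R to S, flip to black, move to (4,9). |black|=5
Step 8: on WHITE (4,9): turn R to W, flip to black, move to (4,8). |black|=6
Step 9: on WHITE (4,8): turn R to N, flip to black, move to (3,8). |black|=7
Step 10: on BLACK (3,8): turn L to W, flip to white, move to (3,7). |black|=6
Step 11: on WHITE (3,7): turn R to N, flip to black, move to (2,7). |black|=7
Step 12: on WHITE (2,7): turn R to E, flip to black, move to (2,8). |black|=8
Step 13: on WHITE (2,8): turn R to S, flip to black, move to (3,8). |black|=9
Step 14: on WHITE (3,8): turn R to W, flip to black, move to (3,7). |black|=10
Step 15: on BLACK (3,7): turn L to S, flip to white, move to (4,7). |black|=9
Step 16: on BLACK (4,7): turn L to E, flip to white, move to (4,8). |black|=8
Step 17: on BLACK (4,8): turn L to N, flip to white, move to (3,8). |black|=7
Step 18: on BLACK (3,8): turn L to W, flip to white, move to (3,7). |black|=6
Step 19: on WHITE (3,7): turn R to N, flip to black, move to (2,7). |black|=7
Step 20: on BLACK (2,7): turn L to W, flip to white, move to (2,6). |black|=6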